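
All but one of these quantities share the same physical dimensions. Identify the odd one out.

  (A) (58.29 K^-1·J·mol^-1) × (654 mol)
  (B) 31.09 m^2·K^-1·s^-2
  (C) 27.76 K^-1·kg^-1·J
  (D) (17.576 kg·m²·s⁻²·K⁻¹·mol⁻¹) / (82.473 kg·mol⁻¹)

(A)

Expand each in SI base units:
  (A) [kg·m²·s⁻²·K⁻¹·mol⁻¹] · [mol] = kg·m²·s⁻²·K⁻¹
  (B) m²·s⁻²·K⁻¹
  (C) J·kg⁻¹·K⁻¹ = N·m·kg⁻¹·K⁻¹ = m²·s⁻²·K⁻¹
  (D) [kg·m²·s⁻²·K⁻¹·mol⁻¹] / [kg·mol⁻¹] = m²·s⁻²·K⁻¹
All reduce to m²·s⁻²·K⁻¹ except (A), which is kg·m²·s⁻²·K⁻¹.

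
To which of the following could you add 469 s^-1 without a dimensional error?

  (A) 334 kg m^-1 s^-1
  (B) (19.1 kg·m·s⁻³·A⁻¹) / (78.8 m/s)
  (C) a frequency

(C)

Reference: s⁻¹.
Each option:
  (A) kg·m⁻¹·s⁻¹
  (B) [kg·m·s⁻³·A⁻¹] / [m·s⁻¹] = kg·s⁻²·A⁻¹
  (C) [frequency] = s⁻¹  ← same
Only (C) matches s⁻¹.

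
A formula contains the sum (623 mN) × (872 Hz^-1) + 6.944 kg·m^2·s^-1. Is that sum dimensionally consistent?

In SI base units:
  (623 mN) × (872 Hz^-1):  [kg·m·s⁻²] · [s] = kg·m·s⁻¹
  6.944 kg·m^2·s^-1:  kg·m²·s⁻¹
kg·m·s⁻¹ ≠ kg·m²·s⁻¹, so they cannot be added.

No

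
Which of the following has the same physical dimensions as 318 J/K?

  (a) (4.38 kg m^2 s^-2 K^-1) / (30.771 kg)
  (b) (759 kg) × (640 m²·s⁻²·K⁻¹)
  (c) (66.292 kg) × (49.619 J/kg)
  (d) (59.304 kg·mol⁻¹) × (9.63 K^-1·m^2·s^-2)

Reference: J·K⁻¹ = N·m·K⁻¹ = kg·m²·s⁻²·K⁻¹.
Each option:
  (a) [kg·m²·s⁻²·K⁻¹] / [kg] = m²·s⁻²·K⁻¹
  (b) [kg] · [m²·s⁻²·K⁻¹] = kg·m²·s⁻²·K⁻¹  ← same
  (c) [kg] · [m²·s⁻²] = kg·m²·s⁻²
  (d) [kg·mol⁻¹] · [m²·s⁻²·K⁻¹] = kg·m²·s⁻²·K⁻¹·mol⁻¹
Only (b) matches kg·m²·s⁻²·K⁻¹.

(b)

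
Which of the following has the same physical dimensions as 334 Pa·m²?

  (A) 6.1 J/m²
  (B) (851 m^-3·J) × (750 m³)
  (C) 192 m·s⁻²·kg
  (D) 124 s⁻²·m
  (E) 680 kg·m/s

Reference: Pa·m² = N·m⁻²·m² = kg·m·s⁻².
Each option:
  (A) J·m⁻² = N·m·m⁻² = kg·s⁻²
  (B) [kg·m⁻¹·s⁻²] · [m³] = kg·m²·s⁻²
  (C) kg·m·s⁻²  ← same
  (D) m·s⁻²
  (E) kg·m·s⁻¹
Only (C) matches kg·m·s⁻².

(C)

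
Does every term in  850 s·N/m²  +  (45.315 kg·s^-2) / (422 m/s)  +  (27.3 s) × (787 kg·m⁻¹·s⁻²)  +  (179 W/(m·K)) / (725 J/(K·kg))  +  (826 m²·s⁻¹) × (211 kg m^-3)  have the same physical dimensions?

Reduce each to base SI dimensions:
  850 s·N/m²:  N·s·m⁻² = kg·m·s⁻²·s·m⁻² = kg·m⁻¹·s⁻¹
  (45.315 kg·s^-2) / (422 m/s):  [kg·s⁻²] / [m·s⁻¹] = kg·m⁻¹·s⁻¹
  (27.3 s) × (787 kg·m⁻¹·s⁻²):  [s] · [kg·m⁻¹·s⁻²] = kg·m⁻¹·s⁻¹
  (179 W/(m·K)) / (725 J/(K·kg)):  [kg·m·s⁻³·K⁻¹] / [m²·s⁻²·K⁻¹] = kg·m⁻¹·s⁻¹
  (826 m²·s⁻¹) × (211 kg m^-3):  [m²·s⁻¹] · [kg·m⁻³] = kg·m⁻¹·s⁻¹
Every term reduces to kg·m⁻¹·s⁻¹.

Yes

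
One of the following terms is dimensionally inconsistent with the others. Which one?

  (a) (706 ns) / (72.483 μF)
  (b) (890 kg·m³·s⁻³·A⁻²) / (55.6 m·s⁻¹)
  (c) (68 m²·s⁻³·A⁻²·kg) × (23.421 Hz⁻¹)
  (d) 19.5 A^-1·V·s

In SI base units:
  (a) [s] / [kg⁻¹·m⁻²·s⁴·A²] = kg·m²·s⁻³·A⁻²
  (b) [kg·m³·s⁻³·A⁻²] / [m·s⁻¹] = kg·m²·s⁻²·A⁻²
  (c) [kg·m²·s⁻³·A⁻²] · [s] = kg·m²·s⁻²·A⁻²
  (d) V·s·A⁻¹ = J·C⁻¹·s·A⁻¹ = kg·m²·s⁻²·A⁻²
All reduce to kg·m²·s⁻²·A⁻² except (a), which is kg·m²·s⁻³·A⁻².

(a)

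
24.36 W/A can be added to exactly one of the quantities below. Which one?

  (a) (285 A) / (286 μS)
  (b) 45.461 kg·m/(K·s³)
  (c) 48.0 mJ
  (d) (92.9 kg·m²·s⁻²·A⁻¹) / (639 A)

Reference: W·A⁻¹ = J·s⁻¹·A⁻¹ = kg·m²·s⁻³·A⁻¹.
Each option:
  (a) [A] / [kg⁻¹·m⁻²·s³·A²] = kg·m²·s⁻³·A⁻¹  ← same
  (b) kg·m·s⁻³·K⁻¹
  (c) J = N·m = kg·m²·s⁻²
  (d) [kg·m²·s⁻²·A⁻¹] / [A] = kg·m²·s⁻²·A⁻²
Only (a) matches kg·m²·s⁻³·A⁻¹.

(a)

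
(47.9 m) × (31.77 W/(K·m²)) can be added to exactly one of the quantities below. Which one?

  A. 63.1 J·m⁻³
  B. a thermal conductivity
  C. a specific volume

B.

Reference: [m] · [kg·s⁻³·K⁻¹] = kg·m·s⁻³·K⁻¹.
Each option:
  A. J·m⁻³ = N·m·m⁻³ = kg·m⁻¹·s⁻²
  B. [thermal conductivity] = kg·m·s⁻³·K⁻¹  ← same
  C. [specific volume] = kg⁻¹·m³
Only B. matches kg·m·s⁻³·K⁻¹.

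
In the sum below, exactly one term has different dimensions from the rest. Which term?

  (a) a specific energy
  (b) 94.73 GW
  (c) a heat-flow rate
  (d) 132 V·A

(a)

Work out the base dimensions of each:
  (a) [specific energy] = m²·s⁻²
  (b) W = J·s⁻¹ = kg·m²·s⁻³
  (c) [heat-flow rate] = kg·m²·s⁻³
  (d) V·A = J·C⁻¹·A = kg·m²·s⁻³
All reduce to kg·m²·s⁻³ except (a), which is m²·s⁻².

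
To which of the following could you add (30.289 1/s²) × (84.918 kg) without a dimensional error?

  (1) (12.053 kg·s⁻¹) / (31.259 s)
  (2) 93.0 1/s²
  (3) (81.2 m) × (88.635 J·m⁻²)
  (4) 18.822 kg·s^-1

(1)

Reference: [s⁻²] · [kg] = kg·s⁻².
Each option:
  (1) [kg·s⁻¹] / [s] = kg·s⁻²  ← same
  (2) s⁻²
  (3) [m] · [kg·s⁻²] = kg·m·s⁻²
  (4) kg·s⁻¹
Only (1) matches kg·s⁻².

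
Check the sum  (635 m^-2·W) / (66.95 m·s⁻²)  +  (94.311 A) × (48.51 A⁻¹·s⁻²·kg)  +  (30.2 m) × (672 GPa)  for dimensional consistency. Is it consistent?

Reduce each to base SI dimensions:
  (635 m^-2·W) / (66.95 m·s⁻²):  [kg·s⁻³] / [m·s⁻²] = kg·m⁻¹·s⁻¹
  (94.311 A) × (48.51 A⁻¹·s⁻²·kg):  [A] · [kg·s⁻²·A⁻¹] = kg·s⁻²
  (30.2 m) × (672 GPa):  [m] · [kg·m⁻¹·s⁻²] = kg·s⁻²
The terms do not share a single dimension (kg·m⁻¹·s⁻¹ vs kg·s⁻²).

No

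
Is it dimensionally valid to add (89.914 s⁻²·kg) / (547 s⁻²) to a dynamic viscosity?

Work out the base dimensions of each:
  (89.914 s⁻²·kg) / (547 s⁻²):  [kg·s⁻²] / [s⁻²] = kg
  a dynamic viscosity:  [dynamic viscosity] = kg·m⁻¹·s⁻¹
kg ≠ kg·m⁻¹·s⁻¹, so they cannot be added.

No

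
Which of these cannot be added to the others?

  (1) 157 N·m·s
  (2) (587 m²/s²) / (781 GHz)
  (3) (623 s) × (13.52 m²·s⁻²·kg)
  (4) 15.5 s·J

Expand each in SI base units:
  (1) N·m·s = kg·m·s⁻²·m·s = kg·m²·s⁻¹
  (2) [m²·s⁻²] / [s⁻¹] = m²·s⁻¹
  (3) [s] · [kg·m²·s⁻²] = kg·m²·s⁻¹
  (4) J·s = N·m·s = kg·m²·s⁻¹
All reduce to kg·m²·s⁻¹ except (2), which is m²·s⁻¹.

(2)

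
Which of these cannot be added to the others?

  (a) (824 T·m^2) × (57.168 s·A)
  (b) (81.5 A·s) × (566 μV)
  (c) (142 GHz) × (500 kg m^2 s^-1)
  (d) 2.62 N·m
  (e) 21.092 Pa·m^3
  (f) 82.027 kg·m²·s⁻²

(a)

Expand each in SI base units:
  (a) [kg·m²·s⁻²·A⁻¹] · [s·A] = kg·m²·s⁻¹
  (b) [s·A] · [kg·m²·s⁻³·A⁻¹] = kg·m²·s⁻²
  (c) [s⁻¹] · [kg·m²·s⁻¹] = kg·m²·s⁻²
  (d) N·m = kg·m·s⁻²·m = kg·m²·s⁻²
  (e) Pa·m³ = N·m⁻²·m³ = kg·m²·s⁻²
  (f) kg·m²·s⁻²
All reduce to kg·m²·s⁻² except (a), which is kg·m²·s⁻¹.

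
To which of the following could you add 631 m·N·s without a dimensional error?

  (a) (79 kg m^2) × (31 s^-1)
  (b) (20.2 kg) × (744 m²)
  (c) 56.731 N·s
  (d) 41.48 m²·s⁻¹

Reference: N·m·s = kg·m·s⁻²·m·s = kg·m²·s⁻¹.
Each option:
  (a) [kg·m²] · [s⁻¹] = kg·m²·s⁻¹  ← same
  (b) [kg] · [m²] = kg·m²
  (c) N·s = kg·m·s⁻²·s = kg·m·s⁻¹
  (d) m²·s⁻¹
Only (a) matches kg·m²·s⁻¹.

(a)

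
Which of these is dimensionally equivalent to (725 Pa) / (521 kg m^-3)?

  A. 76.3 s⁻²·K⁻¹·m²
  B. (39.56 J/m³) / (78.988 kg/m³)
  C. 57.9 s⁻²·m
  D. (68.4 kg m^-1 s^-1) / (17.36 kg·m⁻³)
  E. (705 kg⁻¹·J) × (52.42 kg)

Reference: [kg·m⁻¹·s⁻²] / [kg·m⁻³] = m²·s⁻².
Each option:
  A. m²·s⁻²·K⁻¹
  B. [kg·m⁻¹·s⁻²] / [kg·m⁻³] = m²·s⁻²  ← same
  C. m·s⁻²
  D. [kg·m⁻¹·s⁻¹] / [kg·m⁻³] = m²·s⁻¹
  E. [m²·s⁻²] · [kg] = kg·m²·s⁻²
Only B. matches m²·s⁻².

B.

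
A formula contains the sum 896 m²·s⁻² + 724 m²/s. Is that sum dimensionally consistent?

No

In SI base units:
  896 m²·s⁻²:  m²·s⁻²
  724 m²/s:  m²·s⁻¹
m²·s⁻² ≠ m²·s⁻¹, so they cannot be added.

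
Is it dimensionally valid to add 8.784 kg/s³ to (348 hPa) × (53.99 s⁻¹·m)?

Work out the base dimensions of each:
  8.784 kg/s³:  kg·s⁻³
  (348 hPa) × (53.99 s⁻¹·m):  [kg·m⁻¹·s⁻²] · [m·s⁻¹] = kg·s⁻³
Both are kg·s⁻³, so they have the same dimensions and can be added.

Yes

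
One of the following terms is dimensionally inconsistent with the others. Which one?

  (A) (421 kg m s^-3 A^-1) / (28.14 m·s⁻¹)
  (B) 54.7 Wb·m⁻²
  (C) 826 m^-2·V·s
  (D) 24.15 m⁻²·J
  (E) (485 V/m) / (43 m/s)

(D)

Expand each in SI base units:
  (A) [kg·m·s⁻³·A⁻¹] / [m·s⁻¹] = kg·s⁻²·A⁻¹
  (B) Wb·m⁻² = V·s·m⁻² = kg·s⁻²·A⁻¹
  (C) V·s·m⁻² = J·C⁻¹·s·m⁻² = kg·s⁻²·A⁻¹
  (D) J·m⁻² = N·m·m⁻² = kg·s⁻²
  (E) [kg·m·s⁻³·A⁻¹] / [m·s⁻¹] = kg·s⁻²·A⁻¹
All reduce to kg·s⁻²·A⁻¹ except (D), which is kg·s⁻².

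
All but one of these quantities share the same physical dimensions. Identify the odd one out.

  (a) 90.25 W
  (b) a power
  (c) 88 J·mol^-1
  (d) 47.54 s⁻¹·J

(c)

Dimensions:
  (a) W = J·s⁻¹ = kg·m²·s⁻³
  (b) [power] = kg·m²·s⁻³
  (c) J·mol⁻¹ = N·m·mol⁻¹ = kg·m²·s⁻²·mol⁻¹
  (d) J·s⁻¹ = N·m·s⁻¹ = kg·m²·s⁻³
All reduce to kg·m²·s⁻³ except (c), which is kg·m²·s⁻²·mol⁻¹.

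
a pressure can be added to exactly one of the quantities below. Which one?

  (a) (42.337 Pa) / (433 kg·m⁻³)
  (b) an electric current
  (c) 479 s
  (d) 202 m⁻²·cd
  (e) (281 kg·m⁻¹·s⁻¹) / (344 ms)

(e)

Reference: [pressure] = kg·m⁻¹·s⁻².
Each option:
  (a) [kg·m⁻¹·s⁻²] / [kg·m⁻³] = m²·s⁻²
  (b) [electric current] = A
  (c) s
  (d) m⁻²·cd
  (e) [kg·m⁻¹·s⁻¹] / [s] = kg·m⁻¹·s⁻²  ← same
Only (e) matches kg·m⁻¹·s⁻².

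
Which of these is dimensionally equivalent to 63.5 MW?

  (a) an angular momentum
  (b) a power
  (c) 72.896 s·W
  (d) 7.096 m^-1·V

(b)

Reference: W = J·s⁻¹ = kg·m²·s⁻³.
Each option:
  (a) [angular momentum] = kg·m²·s⁻¹
  (b) [power] = kg·m²·s⁻³  ← same
  (c) W·s = J·s⁻¹·s = kg·m²·s⁻²
  (d) V·m⁻¹ = J·C⁻¹·m⁻¹ = kg·m·s⁻³·A⁻¹
Only (b) matches kg·m²·s⁻³.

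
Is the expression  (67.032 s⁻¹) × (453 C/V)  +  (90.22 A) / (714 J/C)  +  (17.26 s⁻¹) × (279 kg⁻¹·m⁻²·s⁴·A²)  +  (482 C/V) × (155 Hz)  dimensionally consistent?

Dimensions:
  (67.032 s⁻¹) × (453 C/V):  [s⁻¹] · [kg⁻¹·m⁻²·s⁴·A²] = kg⁻¹·m⁻²·s³·A²
  (90.22 A) / (714 J/C):  [A] / [kg·m²·s⁻³·A⁻¹] = kg⁻¹·m⁻²·s³·A²
  (17.26 s⁻¹) × (279 kg⁻¹·m⁻²·s⁴·A²):  [s⁻¹] · [kg⁻¹·m⁻²·s⁴·A²] = kg⁻¹·m⁻²·s³·A²
  (482 C/V) × (155 Hz):  [kg⁻¹·m⁻²·s⁴·A²] · [s⁻¹] = kg⁻¹·m⁻²·s³·A²
Every term reduces to kg⁻¹·m⁻²·s³·A².

Yes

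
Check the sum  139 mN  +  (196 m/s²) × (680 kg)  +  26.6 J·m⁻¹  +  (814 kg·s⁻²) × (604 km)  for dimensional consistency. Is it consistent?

Reduce each to base SI dimensions:
  139 mN:  N = kg·m·s⁻²
  (196 m/s²) × (680 kg):  [m·s⁻²] · [kg] = kg·m·s⁻²
  26.6 J·m⁻¹:  J·m⁻¹ = N·m·m⁻¹ = kg·m·s⁻²
  (814 kg·s⁻²) × (604 km):  [kg·s⁻²] · [m] = kg·m·s⁻²
Every term reduces to kg·m·s⁻².

Yes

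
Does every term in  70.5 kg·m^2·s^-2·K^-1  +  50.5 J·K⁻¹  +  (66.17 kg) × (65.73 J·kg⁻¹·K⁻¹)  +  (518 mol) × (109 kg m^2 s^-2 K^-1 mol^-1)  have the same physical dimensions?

Work out the base dimensions of each:
  70.5 kg·m^2·s^-2·K^-1:  kg·m²·s⁻²·K⁻¹
  50.5 J·K⁻¹:  J·K⁻¹ = N·m·K⁻¹ = kg·m²·s⁻²·K⁻¹
  (66.17 kg) × (65.73 J·kg⁻¹·K⁻¹):  [kg] · [m²·s⁻²·K⁻¹] = kg·m²·s⁻²·K⁻¹
  (518 mol) × (109 kg m^2 s^-2 K^-1 mol^-1):  [mol] · [kg·m²·s⁻²·K⁻¹·mol⁻¹] = kg·m²·s⁻²·K⁻¹
Every term reduces to kg·m²·s⁻²·K⁻¹.

Yes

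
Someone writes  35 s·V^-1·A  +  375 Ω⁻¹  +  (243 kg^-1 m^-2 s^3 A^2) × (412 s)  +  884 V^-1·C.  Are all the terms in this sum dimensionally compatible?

Dimensions:
  35 s·V^-1·A:  A·s·V⁻¹ = A·s·(J·C⁻¹)⁻¹ = kg⁻¹·m⁻²·s⁴·A²
  375 Ω⁻¹:  Ω⁻¹ = (V·A⁻¹)⁻¹ = kg⁻¹·m⁻²·s³·A²
  (243 kg^-1 m^-2 s^3 A^2) × (412 s):  [kg⁻¹·m⁻²·s³·A²] · [s] = kg⁻¹·m⁻²·s⁴·A²
  884 V^-1·C:  C·V⁻¹ = s·A·(J·C⁻¹)⁻¹ = kg⁻¹·m⁻²·s⁴·A²
The terms do not share a single dimension (kg⁻¹·m⁻²·s³·A² vs kg⁻¹·m⁻²·s⁴·A²).

No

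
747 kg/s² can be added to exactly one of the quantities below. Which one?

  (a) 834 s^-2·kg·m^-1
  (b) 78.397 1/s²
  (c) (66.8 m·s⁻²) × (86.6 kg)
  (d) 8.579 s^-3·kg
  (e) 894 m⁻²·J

(e)

Reference: kg·s⁻².
Each option:
  (a) kg·m⁻¹·s⁻²
  (b) s⁻²
  (c) [m·s⁻²] · [kg] = kg·m·s⁻²
  (d) kg·s⁻³
  (e) J·m⁻² = N·m·m⁻² = kg·s⁻²  ← same
Only (e) matches kg·s⁻².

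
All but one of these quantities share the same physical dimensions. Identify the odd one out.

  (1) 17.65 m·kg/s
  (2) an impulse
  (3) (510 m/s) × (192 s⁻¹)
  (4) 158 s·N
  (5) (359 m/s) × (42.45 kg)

(3)

Work out the base dimensions of each:
  (1) kg·m·s⁻¹
  (2) [impulse] = kg·m·s⁻¹
  (3) [m·s⁻¹] · [s⁻¹] = m·s⁻²
  (4) N·s = kg·m·s⁻²·s = kg·m·s⁻¹
  (5) [m·s⁻¹] · [kg] = kg·m·s⁻¹
All reduce to kg·m·s⁻¹ except (3), which is m·s⁻².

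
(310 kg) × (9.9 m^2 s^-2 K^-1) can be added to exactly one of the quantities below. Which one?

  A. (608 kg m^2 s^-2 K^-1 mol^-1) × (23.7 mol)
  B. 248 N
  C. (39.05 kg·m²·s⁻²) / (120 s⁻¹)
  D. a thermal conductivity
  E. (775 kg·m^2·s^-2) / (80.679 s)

A.

Reference: [kg] · [m²·s⁻²·K⁻¹] = kg·m²·s⁻²·K⁻¹.
Each option:
  A. [kg·m²·s⁻²·K⁻¹·mol⁻¹] · [mol] = kg·m²·s⁻²·K⁻¹  ← same
  B. N = kg·m·s⁻²
  C. [kg·m²·s⁻²] / [s⁻¹] = kg·m²·s⁻¹
  D. [thermal conductivity] = kg·m·s⁻³·K⁻¹
  E. [kg·m²·s⁻²] / [s] = kg·m²·s⁻³
Only A. matches kg·m²·s⁻²·K⁻¹.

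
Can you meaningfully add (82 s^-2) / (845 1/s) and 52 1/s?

Yes

Work out the base dimensions of each:
  (82 s^-2) / (845 1/s):  [s⁻²] / [s⁻¹] = s⁻¹
  52 1/s:  s⁻¹
Both are s⁻¹, so they have the same dimensions and can be added.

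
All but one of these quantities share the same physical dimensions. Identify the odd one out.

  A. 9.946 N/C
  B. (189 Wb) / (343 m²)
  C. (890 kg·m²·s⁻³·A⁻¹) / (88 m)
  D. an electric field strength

Work out the base dimensions of each:
  A. N·C⁻¹ = kg·m·s⁻²·(s·A)⁻¹ = kg·m·s⁻³·A⁻¹
  B. [kg·m²·s⁻²·A⁻¹] / [m²] = kg·s⁻²·A⁻¹
  C. [kg·m²·s⁻³·A⁻¹] / [m] = kg·m·s⁻³·A⁻¹
  D. [electric field strength] = kg·m·s⁻³·A⁻¹
All reduce to kg·m·s⁻³·A⁻¹ except B., which is kg·s⁻²·A⁻¹.

B.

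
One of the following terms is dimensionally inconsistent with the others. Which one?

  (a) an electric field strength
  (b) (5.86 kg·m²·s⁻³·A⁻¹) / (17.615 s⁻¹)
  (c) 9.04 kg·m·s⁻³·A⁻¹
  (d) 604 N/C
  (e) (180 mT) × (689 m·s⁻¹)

In SI base units:
  (a) [electric field strength] = kg·m·s⁻³·A⁻¹
  (b) [kg·m²·s⁻³·A⁻¹] / [s⁻¹] = kg·m²·s⁻²·A⁻¹
  (c) kg·m·s⁻³·A⁻¹
  (d) N·C⁻¹ = kg·m·s⁻²·(s·A)⁻¹ = kg·m·s⁻³·A⁻¹
  (e) [kg·s⁻²·A⁻¹] · [m·s⁻¹] = kg·m·s⁻³·A⁻¹
All reduce to kg·m·s⁻³·A⁻¹ except (b), which is kg·m²·s⁻²·A⁻¹.

(b)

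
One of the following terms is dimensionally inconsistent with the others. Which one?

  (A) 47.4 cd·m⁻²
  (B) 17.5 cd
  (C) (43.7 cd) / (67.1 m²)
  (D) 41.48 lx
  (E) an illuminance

(B)

Work out the base dimensions of each:
  (A) cd·m⁻² = m⁻²·cd
  (B) cd
  (C) [cd] / [m²] = m⁻²·cd
  (D) lx = lm·m⁻² = m⁻²·cd
  (E) [illuminance] = m⁻²·cd
All reduce to m⁻²·cd except (B), which is cd.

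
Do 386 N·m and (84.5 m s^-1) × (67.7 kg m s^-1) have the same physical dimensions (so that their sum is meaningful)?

In SI base units:
  386 N·m:  N·m = kg·m·s⁻²·m = kg·m²·s⁻²
  (84.5 m s^-1) × (67.7 kg m s^-1):  [m·s⁻¹] · [kg·m·s⁻¹] = kg·m²·s⁻²
Both are kg·m²·s⁻², so they have the same dimensions and can be added.

Yes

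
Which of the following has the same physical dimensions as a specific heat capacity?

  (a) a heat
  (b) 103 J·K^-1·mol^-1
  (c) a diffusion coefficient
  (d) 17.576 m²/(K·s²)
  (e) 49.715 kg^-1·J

(d)

Reference: [specific heat capacity] = m²·s⁻²·K⁻¹.
Each option:
  (a) [heat] = kg·m²·s⁻²
  (b) J·mol⁻¹·K⁻¹ = N·m·mol⁻¹·K⁻¹ = kg·m²·s⁻²·K⁻¹·mol⁻¹
  (c) [diffusion coefficient] = m²·s⁻¹
  (d) m²·s⁻²·K⁻¹  ← same
  (e) J·kg⁻¹ = N·m·kg⁻¹ = m²·s⁻²
Only (d) matches m²·s⁻²·K⁻¹.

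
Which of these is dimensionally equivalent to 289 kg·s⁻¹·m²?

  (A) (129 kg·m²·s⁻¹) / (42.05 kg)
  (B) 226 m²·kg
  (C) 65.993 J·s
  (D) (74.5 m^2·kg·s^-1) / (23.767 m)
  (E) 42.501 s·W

Reference: kg·m²·s⁻¹.
Each option:
  (A) [kg·m²·s⁻¹] / [kg] = m²·s⁻¹
  (B) kg·m²
  (C) J·s = N·m·s = kg·m²·s⁻¹  ← same
  (D) [kg·m²·s⁻¹] / [m] = kg·m·s⁻¹
  (E) W·s = J·s⁻¹·s = kg·m²·s⁻²
Only (C) matches kg·m²·s⁻¹.

(C)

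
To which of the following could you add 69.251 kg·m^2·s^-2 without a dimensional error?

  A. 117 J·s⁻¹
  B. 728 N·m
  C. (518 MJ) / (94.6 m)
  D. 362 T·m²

B.

Reference: kg·m²·s⁻².
Each option:
  A. J·s⁻¹ = N·m·s⁻¹ = kg·m²·s⁻³
  B. N·m = kg·m·s⁻²·m = kg·m²·s⁻²  ← same
  C. [kg·m²·s⁻²] / [m] = kg·m·s⁻²
  D. T·m² = Wb·m⁻²·m² = kg·m²·s⁻²·A⁻¹
Only B. matches kg·m²·s⁻².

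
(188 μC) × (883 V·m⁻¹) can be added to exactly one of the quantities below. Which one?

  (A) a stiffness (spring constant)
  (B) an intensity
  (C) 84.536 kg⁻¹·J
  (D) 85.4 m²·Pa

(D)

Reference: [s·A] · [kg·m·s⁻³·A⁻¹] = kg·m·s⁻².
Each option:
  (A) [stiffness (spring constant)] = kg·s⁻²
  (B) [intensity] = kg·s⁻³
  (C) J·kg⁻¹ = N·m·kg⁻¹ = m²·s⁻²
  (D) Pa·m² = N·m⁻²·m² = kg·m·s⁻²  ← same
Only (D) matches kg·m·s⁻².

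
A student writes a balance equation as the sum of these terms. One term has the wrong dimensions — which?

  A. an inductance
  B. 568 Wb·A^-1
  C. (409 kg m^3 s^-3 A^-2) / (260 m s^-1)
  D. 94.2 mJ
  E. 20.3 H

D.

Expand each in SI base units:
  A. [inductance] = kg·m²·s⁻²·A⁻²
  B. Wb·A⁻¹ = V·s·A⁻¹ = kg·m²·s⁻²·A⁻²
  C. [kg·m³·s⁻³·A⁻²] / [m·s⁻¹] = kg·m²·s⁻²·A⁻²
  D. J = N·m = kg·m²·s⁻²
  E. H = V·s·A⁻¹ = kg·m²·s⁻²·A⁻²
All reduce to kg·m²·s⁻²·A⁻² except D., which is kg·m²·s⁻².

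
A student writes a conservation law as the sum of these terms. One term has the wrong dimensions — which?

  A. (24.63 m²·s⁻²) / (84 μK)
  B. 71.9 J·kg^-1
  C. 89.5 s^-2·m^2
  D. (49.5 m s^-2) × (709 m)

A.

Work out the base dimensions of each:
  A. [m²·s⁻²] / [K] = m²·s⁻²·K⁻¹
  B. J·kg⁻¹ = N·m·kg⁻¹ = m²·s⁻²
  C. m²·s⁻²
  D. [m·s⁻²] · [m] = m²·s⁻²
All reduce to m²·s⁻² except A., which is m²·s⁻²·K⁻¹.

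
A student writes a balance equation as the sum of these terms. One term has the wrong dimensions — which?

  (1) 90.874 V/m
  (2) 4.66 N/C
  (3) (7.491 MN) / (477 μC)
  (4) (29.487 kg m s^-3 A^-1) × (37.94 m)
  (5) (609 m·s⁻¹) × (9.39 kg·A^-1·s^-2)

Reduce each to base SI dimensions:
  (1) V·m⁻¹ = J·C⁻¹·m⁻¹ = kg·m·s⁻³·A⁻¹
  (2) N·C⁻¹ = kg·m·s⁻²·(s·A)⁻¹ = kg·m·s⁻³·A⁻¹
  (3) [kg·m·s⁻²] / [s·A] = kg·m·s⁻³·A⁻¹
  (4) [kg·m·s⁻³·A⁻¹] · [m] = kg·m²·s⁻³·A⁻¹
  (5) [m·s⁻¹] · [kg·s⁻²·A⁻¹] = kg·m·s⁻³·A⁻¹
All reduce to kg·m·s⁻³·A⁻¹ except (4), which is kg·m²·s⁻³·A⁻¹.

(4)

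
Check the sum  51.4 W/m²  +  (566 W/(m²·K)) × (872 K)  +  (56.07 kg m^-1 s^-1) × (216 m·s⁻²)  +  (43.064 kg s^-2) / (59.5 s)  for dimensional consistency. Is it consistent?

In SI base units:
  51.4 W/m²:  W·m⁻² = J·s⁻¹·m⁻² = kg·s⁻³
  (566 W/(m²·K)) × (872 K):  [kg·s⁻³·K⁻¹] · [K] = kg·s⁻³
  (56.07 kg m^-1 s^-1) × (216 m·s⁻²):  [kg·m⁻¹·s⁻¹] · [m·s⁻²] = kg·s⁻³
  (43.064 kg s^-2) / (59.5 s):  [kg·s⁻²] / [s] = kg·s⁻³
Every term reduces to kg·s⁻³.

Yes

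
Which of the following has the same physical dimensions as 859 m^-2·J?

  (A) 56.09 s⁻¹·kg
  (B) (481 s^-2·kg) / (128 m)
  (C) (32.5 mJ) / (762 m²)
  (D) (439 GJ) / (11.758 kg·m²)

Reference: J·m⁻² = N·m·m⁻² = kg·s⁻².
Each option:
  (A) kg·s⁻¹
  (B) [kg·s⁻²] / [m] = kg·m⁻¹·s⁻²
  (C) [kg·m²·s⁻²] / [m²] = kg·s⁻²  ← same
  (D) [kg·m²·s⁻²] / [kg·m²] = s⁻²
Only (C) matches kg·s⁻².

(C)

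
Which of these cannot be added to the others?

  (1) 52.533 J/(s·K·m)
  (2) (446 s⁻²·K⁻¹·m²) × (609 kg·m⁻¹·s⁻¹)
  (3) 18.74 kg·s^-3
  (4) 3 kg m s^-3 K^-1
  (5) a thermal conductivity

Work out the base dimensions of each:
  (1) J·s⁻¹·m⁻¹·K⁻¹ = N·m·s⁻¹·m⁻¹·K⁻¹ = kg·m·s⁻³·K⁻¹
  (2) [m²·s⁻²·K⁻¹] · [kg·m⁻¹·s⁻¹] = kg·m·s⁻³·K⁻¹
  (3) kg·s⁻³
  (4) kg·m·s⁻³·K⁻¹
  (5) [thermal conductivity] = kg·m·s⁻³·K⁻¹
All reduce to kg·m·s⁻³·K⁻¹ except (3), which is kg·s⁻³.

(3)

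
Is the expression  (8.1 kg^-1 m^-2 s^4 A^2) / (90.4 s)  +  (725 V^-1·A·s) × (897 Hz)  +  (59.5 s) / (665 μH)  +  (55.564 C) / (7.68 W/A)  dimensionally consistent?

Expand each in SI base units:
  (8.1 kg^-1 m^-2 s^4 A^2) / (90.4 s):  [kg⁻¹·m⁻²·s⁴·A²] / [s] = kg⁻¹·m⁻²·s³·A²
  (725 V^-1·A·s) × (897 Hz):  [kg⁻¹·m⁻²·s⁴·A²] · [s⁻¹] = kg⁻¹·m⁻²·s³·A²
  (59.5 s) / (665 μH):  [s] / [kg·m²·s⁻²·A⁻²] = kg⁻¹·m⁻²·s³·A²
  (55.564 C) / (7.68 W/A):  [s·A] / [kg·m²·s⁻³·A⁻¹] = kg⁻¹·m⁻²·s⁴·A²
The terms do not share a single dimension (kg⁻¹·m⁻²·s³·A² vs kg⁻¹·m⁻²·s⁴·A²).

No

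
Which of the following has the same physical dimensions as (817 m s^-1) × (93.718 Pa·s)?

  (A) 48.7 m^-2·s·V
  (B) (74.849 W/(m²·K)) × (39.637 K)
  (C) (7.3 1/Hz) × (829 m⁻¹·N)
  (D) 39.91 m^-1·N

Reference: [m·s⁻¹] · [kg·m⁻¹·s⁻¹] = kg·s⁻².
Each option:
  (A) V·s·m⁻² = J·C⁻¹·s·m⁻² = kg·s⁻²·A⁻¹
  (B) [kg·s⁻³·K⁻¹] · [K] = kg·s⁻³
  (C) [s] · [kg·s⁻²] = kg·s⁻¹
  (D) N·m⁻¹ = kg·m·s⁻²·m⁻¹ = kg·s⁻²  ← same
Only (D) matches kg·s⁻².

(D)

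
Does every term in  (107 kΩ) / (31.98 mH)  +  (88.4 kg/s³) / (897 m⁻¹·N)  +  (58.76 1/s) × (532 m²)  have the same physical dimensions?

Expand each in SI base units:
  (107 kΩ) / (31.98 mH):  [kg·m²·s⁻³·A⁻²] / [kg·m²·s⁻²·A⁻²] = s⁻¹
  (88.4 kg/s³) / (897 m⁻¹·N):  [kg·s⁻³] / [kg·s⁻²] = s⁻¹
  (58.76 1/s) × (532 m²):  [s⁻¹] · [m²] = m²·s⁻¹
The terms do not share a single dimension (m²·s⁻¹ vs s⁻¹).

No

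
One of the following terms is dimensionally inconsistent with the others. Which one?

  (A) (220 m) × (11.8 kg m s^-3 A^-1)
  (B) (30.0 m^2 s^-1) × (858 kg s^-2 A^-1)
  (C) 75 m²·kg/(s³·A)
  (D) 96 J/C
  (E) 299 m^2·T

In SI base units:
  (A) [m] · [kg·m·s⁻³·A⁻¹] = kg·m²·s⁻³·A⁻¹
  (B) [m²·s⁻¹] · [kg·s⁻²·A⁻¹] = kg·m²·s⁻³·A⁻¹
  (C) kg·m²·s⁻³·A⁻¹
  (D) J·C⁻¹ = N·m·(s·A)⁻¹ = kg·m²·s⁻³·A⁻¹
  (E) T·m² = Wb·m⁻²·m² = kg·m²·s⁻²·A⁻¹
All reduce to kg·m²·s⁻³·A⁻¹ except (E), which is kg·m²·s⁻²·A⁻¹.

(E)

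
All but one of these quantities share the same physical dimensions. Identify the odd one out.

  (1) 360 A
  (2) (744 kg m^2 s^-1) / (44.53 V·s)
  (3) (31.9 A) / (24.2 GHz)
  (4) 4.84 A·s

Reduce each to base SI dimensions:
  (1) A
  (2) [kg·m²·s⁻¹] / [kg·m²·s⁻²·A⁻¹] = s·A
  (3) [A] / [s⁻¹] = s·A
  (4) A·s = s·A
All reduce to s·A except (1), which is A.

(1)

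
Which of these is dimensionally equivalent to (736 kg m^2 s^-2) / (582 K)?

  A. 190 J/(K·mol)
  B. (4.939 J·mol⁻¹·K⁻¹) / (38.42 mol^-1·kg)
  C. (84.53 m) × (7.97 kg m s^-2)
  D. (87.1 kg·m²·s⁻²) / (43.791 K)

Reference: [kg·m²·s⁻²] / [K] = kg·m²·s⁻²·K⁻¹.
Each option:
  A. J·mol⁻¹·K⁻¹ = N·m·mol⁻¹·K⁻¹ = kg·m²·s⁻²·K⁻¹·mol⁻¹
  B. [kg·m²·s⁻²·K⁻¹·mol⁻¹] / [kg·mol⁻¹] = m²·s⁻²·K⁻¹
  C. [m] · [kg·m·s⁻²] = kg·m²·s⁻²
  D. [kg·m²·s⁻²] / [K] = kg·m²·s⁻²·K⁻¹  ← same
Only D. matches kg·m²·s⁻²·K⁻¹.

D.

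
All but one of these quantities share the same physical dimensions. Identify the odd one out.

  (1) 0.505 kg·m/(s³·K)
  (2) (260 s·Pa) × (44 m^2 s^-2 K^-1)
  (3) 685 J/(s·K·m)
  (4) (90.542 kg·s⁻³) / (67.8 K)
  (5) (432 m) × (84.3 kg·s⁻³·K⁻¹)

Work out the base dimensions of each:
  (1) kg·m·s⁻³·K⁻¹
  (2) [kg·m⁻¹·s⁻¹] · [m²·s⁻²·K⁻¹] = kg·m·s⁻³·K⁻¹
  (3) J·s⁻¹·m⁻¹·K⁻¹ = N·m·s⁻¹·m⁻¹·K⁻¹ = kg·m·s⁻³·K⁻¹
  (4) [kg·s⁻³] / [K] = kg·s⁻³·K⁻¹
  (5) [m] · [kg·s⁻³·K⁻¹] = kg·m·s⁻³·K⁻¹
All reduce to kg·m·s⁻³·K⁻¹ except (4), which is kg·s⁻³·K⁻¹.

(4)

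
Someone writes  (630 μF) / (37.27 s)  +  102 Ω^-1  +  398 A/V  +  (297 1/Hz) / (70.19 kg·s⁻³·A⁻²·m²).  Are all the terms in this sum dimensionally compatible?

No

In SI base units:
  (630 μF) / (37.27 s):  [kg⁻¹·m⁻²·s⁴·A²] / [s] = kg⁻¹·m⁻²·s³·A²
  102 Ω^-1:  Ω⁻¹ = (V·A⁻¹)⁻¹ = kg⁻¹·m⁻²·s³·A²
  398 A/V:  A·V⁻¹ = A·(J·C⁻¹)⁻¹ = kg⁻¹·m⁻²·s³·A²
  (297 1/Hz) / (70.19 kg·s⁻³·A⁻²·m²):  [s] / [kg·m²·s⁻³·A⁻²] = kg⁻¹·m⁻²·s⁴·A²
The terms do not share a single dimension (kg⁻¹·m⁻²·s³·A² vs kg⁻¹·m⁻²·s⁴·A²).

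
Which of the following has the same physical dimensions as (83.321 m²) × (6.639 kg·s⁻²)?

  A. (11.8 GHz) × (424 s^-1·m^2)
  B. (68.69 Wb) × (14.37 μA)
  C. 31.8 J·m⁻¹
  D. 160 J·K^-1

B.

Reference: [m²] · [kg·s⁻²] = kg·m²·s⁻².
Each option:
  A. [s⁻¹] · [m²·s⁻¹] = m²·s⁻²
  B. [kg·m²·s⁻²·A⁻¹] · [A] = kg·m²·s⁻²  ← same
  C. J·m⁻¹ = N·m·m⁻¹ = kg·m·s⁻²
  D. J·K⁻¹ = N·m·K⁻¹ = kg·m²·s⁻²·K⁻¹
Only B. matches kg·m²·s⁻².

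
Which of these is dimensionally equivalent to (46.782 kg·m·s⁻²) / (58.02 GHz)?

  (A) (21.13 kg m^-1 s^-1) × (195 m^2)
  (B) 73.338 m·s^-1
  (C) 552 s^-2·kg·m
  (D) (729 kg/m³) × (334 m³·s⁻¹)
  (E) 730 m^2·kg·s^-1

Reference: [kg·m·s⁻²] / [s⁻¹] = kg·m·s⁻¹.
Each option:
  (A) [kg·m⁻¹·s⁻¹] · [m²] = kg·m·s⁻¹  ← same
  (B) m·s⁻¹
  (C) kg·m·s⁻²
  (D) [kg·m⁻³] · [m³·s⁻¹] = kg·s⁻¹
  (E) kg·m²·s⁻¹
Only (A) matches kg·m·s⁻¹.

(A)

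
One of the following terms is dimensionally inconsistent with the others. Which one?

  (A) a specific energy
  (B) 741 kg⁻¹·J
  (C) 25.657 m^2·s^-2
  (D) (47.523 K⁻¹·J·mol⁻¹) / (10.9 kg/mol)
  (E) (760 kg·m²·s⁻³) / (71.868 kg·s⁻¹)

(D)

In SI base units:
  (A) [specific energy] = m²·s⁻²
  (B) J·kg⁻¹ = N·m·kg⁻¹ = m²·s⁻²
  (C) m²·s⁻²
  (D) [kg·m²·s⁻²·K⁻¹·mol⁻¹] / [kg·mol⁻¹] = m²·s⁻²·K⁻¹
  (E) [kg·m²·s⁻³] / [kg·s⁻¹] = m²·s⁻²
All reduce to m²·s⁻² except (D), which is m²·s⁻²·K⁻¹.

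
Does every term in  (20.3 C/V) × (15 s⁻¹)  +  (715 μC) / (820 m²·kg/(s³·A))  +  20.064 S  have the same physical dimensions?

No

Reduce each to base SI dimensions:
  (20.3 C/V) × (15 s⁻¹):  [kg⁻¹·m⁻²·s⁴·A²] · [s⁻¹] = kg⁻¹·m⁻²·s³·A²
  (715 μC) / (820 m²·kg/(s³·A)):  [s·A] / [kg·m²·s⁻³·A⁻¹] = kg⁻¹·m⁻²·s⁴·A²
  20.064 S:  S = Ω⁻¹ = kg⁻¹·m⁻²·s³·A²
The terms do not share a single dimension (kg⁻¹·m⁻²·s³·A² vs kg⁻¹·m⁻²·s⁴·A²).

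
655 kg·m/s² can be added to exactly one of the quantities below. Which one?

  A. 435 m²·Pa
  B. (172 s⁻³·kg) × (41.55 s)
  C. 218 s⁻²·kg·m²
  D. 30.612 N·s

Reference: kg·m·s⁻².
Each option:
  A. Pa·m² = N·m⁻²·m² = kg·m·s⁻²  ← same
  B. [kg·s⁻³] · [s] = kg·s⁻²
  C. kg·m²·s⁻²
  D. N·s = kg·m·s⁻²·s = kg·m·s⁻¹
Only A. matches kg·m·s⁻².

A.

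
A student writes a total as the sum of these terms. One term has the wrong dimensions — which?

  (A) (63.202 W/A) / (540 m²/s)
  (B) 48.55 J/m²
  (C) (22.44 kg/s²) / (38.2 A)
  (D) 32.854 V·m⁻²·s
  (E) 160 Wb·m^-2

(B)

Reduce each to base SI dimensions:
  (A) [kg·m²·s⁻³·A⁻¹] / [m²·s⁻¹] = kg·s⁻²·A⁻¹
  (B) J·m⁻² = N·m·m⁻² = kg·s⁻²
  (C) [kg·s⁻²] / [A] = kg·s⁻²·A⁻¹
  (D) V·s·m⁻² = J·C⁻¹·s·m⁻² = kg·s⁻²·A⁻¹
  (E) Wb·m⁻² = V·s·m⁻² = kg·s⁻²·A⁻¹
All reduce to kg·s⁻²·A⁻¹ except (B), which is kg·s⁻².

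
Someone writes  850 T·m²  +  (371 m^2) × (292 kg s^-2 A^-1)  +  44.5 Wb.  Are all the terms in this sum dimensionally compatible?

Work out the base dimensions of each:
  850 T·m²:  T·m² = Wb·m⁻²·m² = kg·m²·s⁻²·A⁻¹
  (371 m^2) × (292 kg s^-2 A^-1):  [m²] · [kg·s⁻²·A⁻¹] = kg·m²·s⁻²·A⁻¹
  44.5 Wb:  Wb = V·s = kg·m²·s⁻²·A⁻¹
Every term reduces to kg·m²·s⁻²·A⁻¹.

Yes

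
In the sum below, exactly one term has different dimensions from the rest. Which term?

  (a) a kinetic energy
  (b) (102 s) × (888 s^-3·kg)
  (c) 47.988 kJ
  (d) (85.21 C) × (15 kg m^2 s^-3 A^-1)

Reduce each to base SI dimensions:
  (a) [kinetic energy] = kg·m²·s⁻²
  (b) [s] · [kg·s⁻³] = kg·s⁻²
  (c) J = N·m = kg·m²·s⁻²
  (d) [s·A] · [kg·m²·s⁻³·A⁻¹] = kg·m²·s⁻²
All reduce to kg·m²·s⁻² except (b), which is kg·s⁻².

(b)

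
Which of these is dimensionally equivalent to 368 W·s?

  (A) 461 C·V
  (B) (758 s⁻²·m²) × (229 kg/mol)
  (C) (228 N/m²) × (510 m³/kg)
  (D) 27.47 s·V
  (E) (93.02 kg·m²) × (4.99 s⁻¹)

(A)

Reference: W·s = J·s⁻¹·s = kg·m²·s⁻².
Each option:
  (A) C·V = s·A·J·C⁻¹ = kg·m²·s⁻²  ← same
  (B) [m²·s⁻²] · [kg·mol⁻¹] = kg·m²·s⁻²·mol⁻¹
  (C) [kg·m⁻¹·s⁻²] · [kg⁻¹·m³] = m²·s⁻²
  (D) V·s = J·C⁻¹·s = kg·m²·s⁻²·A⁻¹
  (E) [kg·m²] · [s⁻¹] = kg·m²·s⁻¹
Only (A) matches kg·m²·s⁻².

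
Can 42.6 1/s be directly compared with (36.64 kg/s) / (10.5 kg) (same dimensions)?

Yes

Expand each in SI base units:
  42.6 1/s:  s⁻¹
  (36.64 kg/s) / (10.5 kg):  [kg·s⁻¹] / [kg] = s⁻¹
Both are s⁻¹, so they have the same dimensions and can be added.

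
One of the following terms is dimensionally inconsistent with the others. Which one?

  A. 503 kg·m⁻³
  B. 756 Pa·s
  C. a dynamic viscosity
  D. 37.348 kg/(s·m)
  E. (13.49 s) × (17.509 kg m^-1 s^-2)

Dimensions:
  A. kg·m⁻³
  B. Pa·s = N·m⁻²·s = kg·m⁻¹·s⁻¹
  C. [dynamic viscosity] = kg·m⁻¹·s⁻¹
  D. kg·m⁻¹·s⁻¹
  E. [s] · [kg·m⁻¹·s⁻²] = kg·m⁻¹·s⁻¹
All reduce to kg·m⁻¹·s⁻¹ except A., which is kg·m⁻³.

A.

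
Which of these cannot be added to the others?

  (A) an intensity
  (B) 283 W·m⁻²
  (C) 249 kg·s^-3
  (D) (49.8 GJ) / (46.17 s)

In SI base units:
  (A) [intensity] = kg·s⁻³
  (B) W·m⁻² = J·s⁻¹·m⁻² = kg·s⁻³
  (C) kg·s⁻³
  (D) [kg·m²·s⁻²] / [s] = kg·m²·s⁻³
All reduce to kg·s⁻³ except (D), which is kg·m²·s⁻³.

(D)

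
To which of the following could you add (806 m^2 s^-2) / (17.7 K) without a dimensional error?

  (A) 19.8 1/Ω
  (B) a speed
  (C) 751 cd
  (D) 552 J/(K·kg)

Reference: [m²·s⁻²] / [K] = m²·s⁻²·K⁻¹.
Each option:
  (A) Ω⁻¹ = (V·A⁻¹)⁻¹ = kg⁻¹·m⁻²·s³·A²
  (B) [speed] = m·s⁻¹
  (C) cd
  (D) J·kg⁻¹·K⁻¹ = N·m·kg⁻¹·K⁻¹ = m²·s⁻²·K⁻¹  ← same
Only (D) matches m²·s⁻²·K⁻¹.

(D)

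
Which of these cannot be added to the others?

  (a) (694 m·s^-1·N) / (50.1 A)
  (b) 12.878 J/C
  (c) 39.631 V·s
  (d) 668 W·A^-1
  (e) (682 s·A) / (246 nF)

(c)

Reduce each to base SI dimensions:
  (a) [kg·m²·s⁻³] / [A] = kg·m²·s⁻³·A⁻¹
  (b) J·C⁻¹ = N·m·(s·A)⁻¹ = kg·m²·s⁻³·A⁻¹
  (c) V·s = J·C⁻¹·s = kg·m²·s⁻²·A⁻¹
  (d) W·A⁻¹ = J·s⁻¹·A⁻¹ = kg·m²·s⁻³·A⁻¹
  (e) [s·A] / [kg⁻¹·m⁻²·s⁴·A²] = kg·m²·s⁻³·A⁻¹
All reduce to kg·m²·s⁻³·A⁻¹ except (c), which is kg·m²·s⁻²·A⁻¹.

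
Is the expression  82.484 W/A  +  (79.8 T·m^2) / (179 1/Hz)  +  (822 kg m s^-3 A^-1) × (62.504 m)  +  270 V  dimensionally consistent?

Reduce each to base SI dimensions:
  82.484 W/A:  W·A⁻¹ = J·s⁻¹·A⁻¹ = kg·m²·s⁻³·A⁻¹
  (79.8 T·m^2) / (179 1/Hz):  [kg·m²·s⁻²·A⁻¹] / [s] = kg·m²·s⁻³·A⁻¹
  (822 kg m s^-3 A^-1) × (62.504 m):  [kg·m·s⁻³·A⁻¹] · [m] = kg·m²·s⁻³·A⁻¹
  270 V:  V = J·C⁻¹ = kg·m²·s⁻³·A⁻¹
Every term reduces to kg·m²·s⁻³·A⁻¹.

Yes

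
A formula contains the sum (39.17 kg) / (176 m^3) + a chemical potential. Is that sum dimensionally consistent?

No

In SI base units:
  (39.17 kg) / (176 m^3):  [kg] / [m³] = kg·m⁻³
  a chemical potential:  [chemical potential] = kg·m²·s⁻²·mol⁻¹
kg·m⁻³ ≠ kg·m²·s⁻²·mol⁻¹, so they cannot be added.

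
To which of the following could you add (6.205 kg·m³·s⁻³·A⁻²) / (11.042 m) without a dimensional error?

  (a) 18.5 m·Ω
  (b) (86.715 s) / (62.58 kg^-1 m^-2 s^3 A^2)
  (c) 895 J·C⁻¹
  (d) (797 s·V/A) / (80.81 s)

Reference: [kg·m³·s⁻³·A⁻²] / [m] = kg·m²·s⁻³·A⁻².
Each option:
  (a) Ω·m = V·A⁻¹·m = kg·m³·s⁻³·A⁻²
  (b) [s] / [kg⁻¹·m⁻²·s³·A²] = kg·m²·s⁻²·A⁻²
  (c) J·C⁻¹ = N·m·(s·A)⁻¹ = kg·m²·s⁻³·A⁻¹
  (d) [kg·m²·s⁻²·A⁻²] / [s] = kg·m²·s⁻³·A⁻²  ← same
Only (d) matches kg·m²·s⁻³·A⁻².

(d)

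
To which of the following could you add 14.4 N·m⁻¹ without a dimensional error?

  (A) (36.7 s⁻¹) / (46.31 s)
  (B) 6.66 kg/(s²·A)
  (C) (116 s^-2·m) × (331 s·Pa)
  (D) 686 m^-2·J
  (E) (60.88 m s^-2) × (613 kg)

Reference: N·m⁻¹ = kg·m·s⁻²·m⁻¹ = kg·s⁻².
Each option:
  (A) [s⁻¹] / [s] = s⁻²
  (B) kg·s⁻²·A⁻¹
  (C) [m·s⁻²] · [kg·m⁻¹·s⁻¹] = kg·s⁻³
  (D) J·m⁻² = N·m·m⁻² = kg·s⁻²  ← same
  (E) [m·s⁻²] · [kg] = kg·m·s⁻²
Only (D) matches kg·s⁻².

(D)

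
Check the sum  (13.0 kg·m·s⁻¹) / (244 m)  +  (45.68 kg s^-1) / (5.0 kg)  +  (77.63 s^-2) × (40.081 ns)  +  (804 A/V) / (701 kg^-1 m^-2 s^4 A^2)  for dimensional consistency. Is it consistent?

Work out the base dimensions of each:
  (13.0 kg·m·s⁻¹) / (244 m):  [kg·m·s⁻¹] / [m] = kg·s⁻¹
  (45.68 kg s^-1) / (5.0 kg):  [kg·s⁻¹] / [kg] = s⁻¹
  (77.63 s^-2) × (40.081 ns):  [s⁻²] · [s] = s⁻¹
  (804 A/V) / (701 kg^-1 m^-2 s^4 A^2):  [kg⁻¹·m⁻²·s³·A²] / [kg⁻¹·m⁻²·s⁴·A²] = s⁻¹
The terms do not share a single dimension (kg·s⁻¹ vs s⁻¹).

No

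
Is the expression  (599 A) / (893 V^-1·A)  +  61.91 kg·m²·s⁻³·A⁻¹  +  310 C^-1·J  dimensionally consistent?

Yes

Dimensions:
  (599 A) / (893 V^-1·A):  [A] / [kg⁻¹·m⁻²·s³·A²] = kg·m²·s⁻³·A⁻¹
  61.91 kg·m²·s⁻³·A⁻¹:  kg·m²·s⁻³·A⁻¹
  310 C^-1·J:  J·C⁻¹ = N·m·(s·A)⁻¹ = kg·m²·s⁻³·A⁻¹
Every term reduces to kg·m²·s⁻³·A⁻¹.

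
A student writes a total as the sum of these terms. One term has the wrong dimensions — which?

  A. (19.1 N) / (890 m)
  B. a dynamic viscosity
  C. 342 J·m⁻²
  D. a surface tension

B.

Dimensions:
  A. [kg·m·s⁻²] / [m] = kg·s⁻²
  B. [dynamic viscosity] = kg·m⁻¹·s⁻¹
  C. J·m⁻² = N·m·m⁻² = kg·s⁻²
  D. [surface tension] = kg·s⁻²
All reduce to kg·s⁻² except B., which is kg·m⁻¹·s⁻¹.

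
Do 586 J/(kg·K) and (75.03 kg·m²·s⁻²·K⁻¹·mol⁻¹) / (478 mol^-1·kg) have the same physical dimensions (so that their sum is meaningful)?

Work out the base dimensions of each:
  586 J/(kg·K):  J·kg⁻¹·K⁻¹ = N·m·kg⁻¹·K⁻¹ = m²·s⁻²·K⁻¹
  (75.03 kg·m²·s⁻²·K⁻¹·mol⁻¹) / (478 mol^-1·kg):  [kg·m²·s⁻²·K⁻¹·mol⁻¹] / [kg·mol⁻¹] = m²·s⁻²·K⁻¹
Both are m²·s⁻²·K⁻¹, so they have the same dimensions and can be added.

Yes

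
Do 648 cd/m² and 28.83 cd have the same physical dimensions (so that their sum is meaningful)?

No

Reduce each to base SI dimensions:
  648 cd/m²:  cd·m⁻² = m⁻²·cd
  28.83 cd:  cd
m⁻²·cd ≠ cd, so they cannot be added.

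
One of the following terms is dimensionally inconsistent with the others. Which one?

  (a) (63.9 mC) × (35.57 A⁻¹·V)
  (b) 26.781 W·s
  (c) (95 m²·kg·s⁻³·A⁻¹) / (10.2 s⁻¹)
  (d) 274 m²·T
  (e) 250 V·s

In SI base units:
  (a) [s·A] · [kg·m²·s⁻³·A⁻²] = kg·m²·s⁻²·A⁻¹
  (b) W·s = J·s⁻¹·s = kg·m²·s⁻²
  (c) [kg·m²·s⁻³·A⁻¹] / [s⁻¹] = kg·m²·s⁻²·A⁻¹
  (d) T·m² = Wb·m⁻²·m² = kg·m²·s⁻²·A⁻¹
  (e) V·s = J·C⁻¹·s = kg·m²·s⁻²·A⁻¹
All reduce to kg·m²·s⁻²·A⁻¹ except (b), which is kg·m²·s⁻².

(b)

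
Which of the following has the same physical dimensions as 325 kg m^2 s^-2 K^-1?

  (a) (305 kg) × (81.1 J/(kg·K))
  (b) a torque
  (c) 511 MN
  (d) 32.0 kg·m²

(a)

Reference: kg·m²·s⁻²·K⁻¹.
Each option:
  (a) [kg] · [m²·s⁻²·K⁻¹] = kg·m²·s⁻²·K⁻¹  ← same
  (b) [torque] = kg·m²·s⁻²
  (c) N = kg·m·s⁻²
  (d) kg·m²
Only (a) matches kg·m²·s⁻²·K⁻¹.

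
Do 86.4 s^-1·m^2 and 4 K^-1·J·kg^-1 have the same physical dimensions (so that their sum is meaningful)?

In SI base units:
  86.4 s^-1·m^2:  m²·s⁻¹
  4 K^-1·J·kg^-1:  J·kg⁻¹·K⁻¹ = N·m·kg⁻¹·K⁻¹ = m²·s⁻²·K⁻¹
m²·s⁻¹ ≠ m²·s⁻²·K⁻¹, so they cannot be added.

No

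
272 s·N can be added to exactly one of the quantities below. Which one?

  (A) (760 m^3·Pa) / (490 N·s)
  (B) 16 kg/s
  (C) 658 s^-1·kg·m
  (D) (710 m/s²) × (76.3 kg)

(C)

Reference: N·s = kg·m·s⁻²·s = kg·m·s⁻¹.
Each option:
  (A) [kg·m²·s⁻²] / [kg·m·s⁻¹] = m·s⁻¹
  (B) kg·s⁻¹
  (C) kg·m·s⁻¹  ← same
  (D) [m·s⁻²] · [kg] = kg·m·s⁻²
Only (C) matches kg·m·s⁻¹.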